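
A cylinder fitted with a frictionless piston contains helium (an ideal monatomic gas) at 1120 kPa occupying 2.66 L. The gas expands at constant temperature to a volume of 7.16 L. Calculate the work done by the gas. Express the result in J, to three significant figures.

W ≈ 2950 J

Isothermal: W = nRT ln(V₂/V₁) = P₁V₁ ln(V₂/V₁).
P₁V₁ = (1120 kPa)(2.66 L) = 2979 J.
W = 2979 × ln(7.16/2.66) = 2979 × 0.9902
W_by_gas = 2950 J.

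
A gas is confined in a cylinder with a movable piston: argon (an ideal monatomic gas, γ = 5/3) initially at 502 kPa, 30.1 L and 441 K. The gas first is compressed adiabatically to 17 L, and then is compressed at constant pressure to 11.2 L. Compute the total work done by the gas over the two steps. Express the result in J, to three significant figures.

Step 1 (adiabatic): W = (P₁V₁ − P₂V₂)/(γ−1) = (15110 − 22115)/0.667 = -10507 J.
After step 1: P = 1301 kPa, V = 17 L, T = 645.4 K.
Step 2 (isobaric): W = PΔV = (1301 kPa)(11.2 − 17 L) = -7545 J.
W_total = -10507 − 7545 = -18052 J.

W_total ≈ -18100 J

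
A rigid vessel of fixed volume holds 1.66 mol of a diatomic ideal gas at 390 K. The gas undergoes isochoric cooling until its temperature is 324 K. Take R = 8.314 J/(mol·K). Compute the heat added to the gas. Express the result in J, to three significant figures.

Q ≈ -2280 J

Constant volume ⇒ W = 0, so Q = ΔU = nCᵥΔT with Cᵥ = 5R/2 = 20.79 J/(mol·K).
ΔU = (1.66)(20.79)(324 − 390) = -2277 J.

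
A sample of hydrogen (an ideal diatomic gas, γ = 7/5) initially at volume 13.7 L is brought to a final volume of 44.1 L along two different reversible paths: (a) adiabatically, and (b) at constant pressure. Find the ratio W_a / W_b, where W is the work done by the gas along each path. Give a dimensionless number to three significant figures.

W_a / W_b ≈ 0.421

Path (a) adiabatic: W = P₁V₁(1 − (V₁/V₂)^(γ−1))/(γ−1) → W_a/(P₁V₁) = 0.9338.
Path (b) isobaric: W = P₁(V₂ − V₁) → W_b/(P₁V₁) = 2.219.
W_a / W_b = 0.9338 / 2.219 = 0.4208.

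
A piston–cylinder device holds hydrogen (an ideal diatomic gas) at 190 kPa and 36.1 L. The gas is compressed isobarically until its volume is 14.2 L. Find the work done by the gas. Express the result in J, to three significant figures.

Isobaric: W = P ΔV.
W = (190 kPa)(14.2 − 36.1 L) = (190)(-21.9) = -4161 J.

W ≈ -4160 J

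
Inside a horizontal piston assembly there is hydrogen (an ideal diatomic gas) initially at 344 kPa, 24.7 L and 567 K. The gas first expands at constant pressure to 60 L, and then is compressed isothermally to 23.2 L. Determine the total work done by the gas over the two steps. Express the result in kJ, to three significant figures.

W_total ≈ -7.47 kJ

Step 1 (isobaric): W = PΔV = (344 kPa)(60 − 24.7 L) = 12143 J.
After step 1: P = 344 kPa, V = 60 L, T = 1377 K.
Step 2 (isothermal): W = P₁V₁ ln(V₂/V₁) = (20640) ln(23.2/60) = -19612 J.
W_total = 12143 − 19612 = -7469 J.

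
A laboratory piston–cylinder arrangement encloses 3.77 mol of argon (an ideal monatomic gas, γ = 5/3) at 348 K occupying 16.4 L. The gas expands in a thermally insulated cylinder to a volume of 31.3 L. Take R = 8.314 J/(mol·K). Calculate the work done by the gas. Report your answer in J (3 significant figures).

Adiabatic: TV^(γ−1) = const with γ = 5/3.
T₂ = T₁ (V₁/V₂)^(γ−1) = 348 × (16.4/31.3)^0.667 = 348 × 0.6499 = 226.2 K.
W_by = nCᵥ(T₁ − T₂) = (3.77)(12.47)(348 − 226.2) = 5728 J.

W ≈ 5730 J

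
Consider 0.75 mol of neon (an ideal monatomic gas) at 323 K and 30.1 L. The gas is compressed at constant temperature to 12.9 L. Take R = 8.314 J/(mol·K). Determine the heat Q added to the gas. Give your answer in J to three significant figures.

Isothermal ⇒ ΔU = 0, so Q = W = nRT ln(V₂/V₁).
Q = (0.75)(8.314)(323) ln(12.9/30.1) = 2014 × -0.8473 = -1707 J.

Q ≈ -1710 J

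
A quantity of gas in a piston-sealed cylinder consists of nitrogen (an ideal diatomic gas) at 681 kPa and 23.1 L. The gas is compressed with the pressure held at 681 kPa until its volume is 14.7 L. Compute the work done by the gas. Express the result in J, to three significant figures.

W ≈ -5720 J

Isobaric: W = P ΔV.
W = (681 kPa)(14.7 − 23.1 L) = (681)(-8.4) = -5720 J.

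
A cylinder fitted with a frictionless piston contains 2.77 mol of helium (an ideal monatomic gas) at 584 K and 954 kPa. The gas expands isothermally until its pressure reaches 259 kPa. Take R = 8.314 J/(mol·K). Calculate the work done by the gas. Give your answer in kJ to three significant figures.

Isothermal process: W = nRT ln(V₂/V₁) = nRT ln(P₁/P₂).
W = (2.77)(8.314)(584) × ln(954/259)
  = 13449 × ln(3.683) = 13449 × 1.304
W_by_gas = 17536 J.

W ≈ 17.5 kJ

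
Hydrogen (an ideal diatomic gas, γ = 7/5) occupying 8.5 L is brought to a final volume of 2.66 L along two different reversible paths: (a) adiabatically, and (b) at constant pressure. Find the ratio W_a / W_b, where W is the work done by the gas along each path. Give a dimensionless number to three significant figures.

W_a / W_b ≈ 2.15

Path (a) adiabatic: W = P₁V₁(1 − (V₁/V₂)^(γ−1))/(γ−1) → W_a/(P₁V₁) = -1.479.
Path (b) isobaric: W = P₁(V₂ − V₁) → W_b/(P₁V₁) = -0.6871.
W_a / W_b = -1.479 / -0.6871 = 2.152.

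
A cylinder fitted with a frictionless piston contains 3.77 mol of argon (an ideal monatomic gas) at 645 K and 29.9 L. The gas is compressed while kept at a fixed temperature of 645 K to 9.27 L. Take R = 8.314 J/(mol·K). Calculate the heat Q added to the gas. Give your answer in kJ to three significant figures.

Q ≈ -23.7 kJ

Isothermal ⇒ ΔU = 0, so Q = W = nRT ln(V₂/V₁).
Q = (3.77)(8.314)(645) ln(9.27/29.9) = 20217 × -1.171 = -23675 J.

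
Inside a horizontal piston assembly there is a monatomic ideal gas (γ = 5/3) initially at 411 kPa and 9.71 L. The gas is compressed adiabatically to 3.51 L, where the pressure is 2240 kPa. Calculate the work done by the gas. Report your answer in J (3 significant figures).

W ≈ -5810 J

Adiabatic: W = (P₁V₁ − P₂V₂)/(γ − 1) with γ = 5/3.
P₁V₁ = 3991 J, P₂V₂ = 7862 J.
W = (3991 − 7862) / 0.6667 = -5807 J.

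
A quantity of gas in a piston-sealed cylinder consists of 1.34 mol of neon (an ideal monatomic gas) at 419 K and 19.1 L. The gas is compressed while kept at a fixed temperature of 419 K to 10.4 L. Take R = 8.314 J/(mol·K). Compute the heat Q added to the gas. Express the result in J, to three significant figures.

Q ≈ -2840 J

Isothermal ⇒ ΔU = 0, so Q = W = nRT ln(V₂/V₁).
Q = (1.34)(8.314)(419) ln(10.4/19.1) = 4668 × -0.6079 = -2838 J.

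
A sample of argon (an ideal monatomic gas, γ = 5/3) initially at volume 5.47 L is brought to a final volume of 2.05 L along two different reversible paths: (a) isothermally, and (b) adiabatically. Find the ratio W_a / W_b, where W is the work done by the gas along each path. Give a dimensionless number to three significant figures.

Path (a) isothermal: W = P₁V₁ ln(V₂/V₁) → W_a/(P₁V₁) = -0.9814.
Path (b) adiabatic: W = P₁V₁(1 − (V₁/V₂)^(γ−1))/(γ−1) → W_b/(P₁V₁) = -1.386.
W_a / W_b = -0.9814 / -1.386 = 0.7083.

W_a / W_b ≈ 0.708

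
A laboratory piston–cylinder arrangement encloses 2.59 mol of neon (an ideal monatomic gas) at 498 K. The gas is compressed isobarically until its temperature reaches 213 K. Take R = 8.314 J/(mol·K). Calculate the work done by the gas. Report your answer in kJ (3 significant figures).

W ≈ -6.14 kJ

Isobaric: W = P ΔV = nR ΔT.
W = (2.59)(8.314)(213 − 498) = -6137 J.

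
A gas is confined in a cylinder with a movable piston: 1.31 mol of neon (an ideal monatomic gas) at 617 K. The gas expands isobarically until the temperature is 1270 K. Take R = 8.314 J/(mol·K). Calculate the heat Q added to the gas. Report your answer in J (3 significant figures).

Isobaric: W = nRΔT = (1.31)(8.314)(653) = 7112 J.
ΔU = nCᵥΔT with Cᵥ = 3R/2: ΔU = (1.31)(12.47)(653) = 10668 J.
Q = ΔU + W = 10668 + 7112 = 17780 J.

Q ≈ 17800 J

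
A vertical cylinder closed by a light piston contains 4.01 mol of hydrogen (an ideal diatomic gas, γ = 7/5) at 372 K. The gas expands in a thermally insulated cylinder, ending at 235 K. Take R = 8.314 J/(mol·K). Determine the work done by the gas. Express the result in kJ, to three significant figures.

W ≈ 11.4 kJ

Adiabatic ⇒ Q = 0, so W_by = −ΔU = nCᵥ(T₁ − T₂).
Cᵥ = 5R/2 = 20.79 J/(mol·K).
W = (4.01)(20.79)(372 − 235) = 11419 J.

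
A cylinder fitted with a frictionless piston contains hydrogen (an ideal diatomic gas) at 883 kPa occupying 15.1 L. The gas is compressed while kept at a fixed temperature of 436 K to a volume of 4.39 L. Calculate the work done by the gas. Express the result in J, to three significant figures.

W ≈ -16500 J

Isothermal: W = nRT ln(V₂/V₁) = P₁V₁ ln(V₂/V₁).
P₁V₁ = (883 kPa)(15.1 L) = 13333 J.
W = 13333 × ln(4.39/15.1) = 13333 × -1.235
W_by_gas = -16471 J.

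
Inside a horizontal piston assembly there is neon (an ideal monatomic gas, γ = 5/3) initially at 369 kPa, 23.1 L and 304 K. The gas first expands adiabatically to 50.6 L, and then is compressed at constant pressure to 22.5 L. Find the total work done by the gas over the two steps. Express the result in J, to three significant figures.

Step 1 (adiabatic): W = (P₁V₁ − P₂V₂)/(γ−1) = (8524 − 5054)/0.667 = 5205 J.
After step 1: P = 99.88 kPa, V = 50.6 L, T = 180.2 K.
Step 2 (isobaric): W = PΔV = (99.88 kPa)(22.5 − 50.6 L) = -2807 J.
W_total = 5205 − 2807 = 2399 J.

W_total ≈ 2400 J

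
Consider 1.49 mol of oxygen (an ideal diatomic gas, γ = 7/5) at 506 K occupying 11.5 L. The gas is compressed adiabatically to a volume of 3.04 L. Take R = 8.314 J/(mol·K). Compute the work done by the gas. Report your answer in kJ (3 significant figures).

W ≈ -11.0 kJ

Adiabatic: TV^(γ−1) = const with γ = 7/5.
T₂ = T₁ (V₁/V₂)^(γ−1) = 506 × (11.5/3.04)^0.4 = 506 × 1.703 = 861.5 K.
W_by = nCᵥ(T₁ − T₂) = (1.49)(20.79)(506 − 861.5) = -11011 J.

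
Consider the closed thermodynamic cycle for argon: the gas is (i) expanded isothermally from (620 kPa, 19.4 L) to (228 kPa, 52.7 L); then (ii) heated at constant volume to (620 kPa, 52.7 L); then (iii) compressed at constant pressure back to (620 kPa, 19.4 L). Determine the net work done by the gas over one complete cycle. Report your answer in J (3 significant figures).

W_net ≈ -8630 J

Leg (i): W = PᵢVᵢ ln(V_f/Vᵢ) = (12028) ln(52.7/19.4) = 12020 J.
Leg (ii): W = 0.
Leg (iii): W = PΔV = (620)(19.4 − 52.7) = -20646 J.
W_net = 12020 − 20646 = -8626 J.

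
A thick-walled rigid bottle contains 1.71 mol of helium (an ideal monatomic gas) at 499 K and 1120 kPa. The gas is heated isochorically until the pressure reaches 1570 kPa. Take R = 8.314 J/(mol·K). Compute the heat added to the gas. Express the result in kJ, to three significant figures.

Q ≈ 4.28 kJ

Constant volume ⇒ W = 0, so Q = ΔU = nCᵥΔT with Cᵥ = 3R/2 = 12.47 J/(mol·K).
At constant V, T₂/T₁ = P₂/P₁ ⇒ ΔT = T₁(P₂/P₁ − 1) = 499·(1570/1120 − 1) = 200.5 K.
ΔU = (1.71)(12.47)(200.5) = 4276 J.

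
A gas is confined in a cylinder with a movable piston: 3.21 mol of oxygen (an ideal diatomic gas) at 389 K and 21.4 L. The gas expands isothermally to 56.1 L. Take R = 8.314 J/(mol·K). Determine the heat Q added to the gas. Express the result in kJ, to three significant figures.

Q ≈ 10.0 kJ

Isothermal ⇒ ΔU = 0, so Q = W = nRT ln(V₂/V₁).
Q = (3.21)(8.314)(389) ln(56.1/21.4) = 10382 × 0.9637 = 10005 J.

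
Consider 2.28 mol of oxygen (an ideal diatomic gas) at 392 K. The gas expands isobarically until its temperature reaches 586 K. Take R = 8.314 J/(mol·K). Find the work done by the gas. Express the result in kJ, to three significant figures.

W ≈ 3.68 kJ

Isobaric: W = P ΔV = nR ΔT.
W = (2.28)(8.314)(586 − 392) = 3677 J.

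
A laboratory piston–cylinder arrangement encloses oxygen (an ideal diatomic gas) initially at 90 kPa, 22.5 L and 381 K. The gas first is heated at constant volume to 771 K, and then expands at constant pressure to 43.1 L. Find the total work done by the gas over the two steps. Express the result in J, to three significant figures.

W_total ≈ 3750 J

Step 1 (isochoric): W = 0 (constant volume).
After step 1: P = 182.1 kPa (V unchanged).
Step 2 (isobaric): W = PΔV = (182.1 kPa)(43.1 − 22.5 L) = 3752 J.
W_total = 0 + 3752 = 3752 J.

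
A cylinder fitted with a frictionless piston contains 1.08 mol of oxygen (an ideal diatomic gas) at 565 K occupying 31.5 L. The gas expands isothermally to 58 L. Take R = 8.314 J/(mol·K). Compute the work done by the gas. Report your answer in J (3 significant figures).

W ≈ 3100 J

Isothermal: W = nRT ln(V₂/V₁).
W = (1.08)(8.314)(565) × ln(58/31.5)
  = 5073 × 0.6105
W_by_gas = 3097 J.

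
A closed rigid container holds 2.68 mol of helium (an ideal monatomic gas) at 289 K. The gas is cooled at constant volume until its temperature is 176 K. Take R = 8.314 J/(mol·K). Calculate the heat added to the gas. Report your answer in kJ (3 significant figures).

Constant volume ⇒ W = 0, so Q = ΔU = nCᵥΔT with Cᵥ = 3R/2 = 12.47 J/(mol·K).
ΔU = (2.68)(12.47)(176 − 289) = -3777 J.

Q ≈ -3.78 kJ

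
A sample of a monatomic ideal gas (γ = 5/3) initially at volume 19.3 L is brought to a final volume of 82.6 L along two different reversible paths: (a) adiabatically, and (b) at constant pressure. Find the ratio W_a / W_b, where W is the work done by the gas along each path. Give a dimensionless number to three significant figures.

W_a / W_b ≈ 0.284

Path (a) adiabatic: W = P₁V₁(1 − (V₁/V₂)^(γ−1))/(γ−1) → W_a/(P₁V₁) = 0.931.
Path (b) isobaric: W = P₁(V₂ − V₁) → W_b/(P₁V₁) = 3.28.
W_a / W_b = 0.931 / 3.28 = 0.2838.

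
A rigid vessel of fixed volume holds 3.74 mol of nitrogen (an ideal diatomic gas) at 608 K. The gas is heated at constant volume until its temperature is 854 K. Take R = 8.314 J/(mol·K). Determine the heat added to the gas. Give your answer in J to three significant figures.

Q ≈ 19100 J

Constant volume ⇒ W = 0, so Q = ΔU = nCᵥΔT with Cᵥ = 5R/2 = 20.79 J/(mol·K).
ΔU = (3.74)(20.79)(854 − 608) = 19123 J.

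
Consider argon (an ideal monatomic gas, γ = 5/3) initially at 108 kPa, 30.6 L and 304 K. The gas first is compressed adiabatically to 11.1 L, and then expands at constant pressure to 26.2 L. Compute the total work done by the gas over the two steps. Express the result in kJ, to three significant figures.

Step 1 (adiabatic): W = (P₁V₁ − P₂V₂)/(γ−1) = (3305 − 6497)/0.667 = -4789 J.
After step 1: P = 585.4 kPa, V = 11.1 L, T = 597.7 K.
Step 2 (isobaric): W = PΔV = (585.4 kPa)(26.2 − 11.1 L) = 8839 J.
W_total = -4789 + 8839 = 4050 J.

W_total ≈ 4.05 kJ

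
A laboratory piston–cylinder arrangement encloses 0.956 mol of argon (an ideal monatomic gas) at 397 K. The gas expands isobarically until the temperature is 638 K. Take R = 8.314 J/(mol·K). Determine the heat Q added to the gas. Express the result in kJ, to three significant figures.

Isobaric: W = nRΔT = (0.956)(8.314)(241) = 1916 J.
ΔU = nCᵥΔT with Cᵥ = 3R/2: ΔU = (0.956)(12.47)(241) = 2873 J.
Q = ΔU + W = 2873 + 1916 = 4789 J.

Q ≈ 4.79 kJ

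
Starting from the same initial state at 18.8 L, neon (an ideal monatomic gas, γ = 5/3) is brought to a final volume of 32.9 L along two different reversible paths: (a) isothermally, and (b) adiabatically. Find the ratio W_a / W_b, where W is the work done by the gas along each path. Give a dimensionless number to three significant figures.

Path (a) isothermal: W = P₁V₁ ln(V₂/V₁) → W_a/(P₁V₁) = 0.5596.
Path (b) adiabatic: W = P₁V₁(1 − (V₁/V₂)^(γ−1))/(γ−1) → W_b/(P₁V₁) = 0.4671.
W_a / W_b = 0.5596 / 0.4671 = 1.198.

W_a / W_b ≈ 1.20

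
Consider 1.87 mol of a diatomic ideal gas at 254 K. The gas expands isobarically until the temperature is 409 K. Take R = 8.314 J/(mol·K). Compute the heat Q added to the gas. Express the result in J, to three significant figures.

Q ≈ 8430 J

Isobaric: W = nRΔT = (1.87)(8.314)(155) = 2410 J.
ΔU = nCᵥΔT with Cᵥ = 5R/2: ΔU = (1.87)(20.79)(155) = 6025 J.
Q = ΔU + W = 6025 + 2410 = 8434 J.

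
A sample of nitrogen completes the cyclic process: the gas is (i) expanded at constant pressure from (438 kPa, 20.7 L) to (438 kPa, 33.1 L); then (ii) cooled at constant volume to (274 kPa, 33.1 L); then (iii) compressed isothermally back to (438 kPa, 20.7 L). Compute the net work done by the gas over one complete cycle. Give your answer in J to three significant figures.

Leg (i): W = PΔV = (438)(33.1 − 20.7) = 5431 J.
Leg (ii): W = 0.
Leg (iii): W = PᵢVᵢ ln(V_f/Vᵢ) = (9069) ln(20.7/33.1) = -4257 J.
W_net = 5431 − 4257 = 1174 J.

W_net ≈ 1170 J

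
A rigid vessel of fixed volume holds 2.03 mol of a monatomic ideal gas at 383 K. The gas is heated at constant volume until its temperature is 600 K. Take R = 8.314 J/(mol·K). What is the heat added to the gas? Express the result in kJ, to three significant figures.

Q ≈ 5.49 kJ

Constant volume ⇒ W = 0, so Q = ΔU = nCᵥΔT with Cᵥ = 3R/2 = 12.47 J/(mol·K).
ΔU = (2.03)(12.47)(600 − 383) = 5494 J.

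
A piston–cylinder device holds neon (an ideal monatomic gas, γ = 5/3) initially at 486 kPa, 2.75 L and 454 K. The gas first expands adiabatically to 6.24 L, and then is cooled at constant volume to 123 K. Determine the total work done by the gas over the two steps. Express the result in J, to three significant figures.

W_total ≈ 844 J

Step 1 (adiabatic): W = (P₁V₁ − P₂V₂)/(γ−1) = (1336 − 774)/0.667 = 843.8 J.
Step 2 (isochoric): W = 0 (constant volume).
W_total = 843.8 + 0 = 843.8 J.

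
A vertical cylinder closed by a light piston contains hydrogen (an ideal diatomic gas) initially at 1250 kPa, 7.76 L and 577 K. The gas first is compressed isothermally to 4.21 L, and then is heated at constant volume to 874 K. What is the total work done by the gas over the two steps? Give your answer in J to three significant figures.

Step 1 (isothermal): W = P₁V₁ ln(V₂/V₁) = (9700) ln(4.21/7.76) = -5932 J.
Step 2 (isochoric): W = 0 (constant volume).
W_total = -5932 + 0 = -5932 J.

W_total ≈ -5930 J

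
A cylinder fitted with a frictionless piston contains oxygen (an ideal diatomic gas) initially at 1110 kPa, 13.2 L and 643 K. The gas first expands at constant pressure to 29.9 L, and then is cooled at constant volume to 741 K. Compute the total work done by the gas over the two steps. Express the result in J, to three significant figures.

W_total ≈ 18500 J

Step 1 (isobaric): W = PΔV = (1110 kPa)(29.9 − 13.2 L) = 18537 J.
Step 2 (isochoric): W = 0 (constant volume).
W_total = 18537 + 0 = 18537 J.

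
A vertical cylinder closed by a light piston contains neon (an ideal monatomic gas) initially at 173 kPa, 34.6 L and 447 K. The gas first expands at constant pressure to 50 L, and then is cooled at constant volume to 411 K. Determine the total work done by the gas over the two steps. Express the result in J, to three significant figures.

W_total ≈ 2660 J

Step 1 (isobaric): W = PΔV = (173 kPa)(50 − 34.6 L) = 2664 J.
Step 2 (isochoric): W = 0 (constant volume).
W_total = 2664 + 0 = 2664 J.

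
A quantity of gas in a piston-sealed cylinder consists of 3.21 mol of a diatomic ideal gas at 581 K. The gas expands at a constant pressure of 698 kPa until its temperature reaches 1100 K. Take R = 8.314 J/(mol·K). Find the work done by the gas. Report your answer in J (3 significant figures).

Isobaric: W = P ΔV = nR ΔT.
W = (3.21)(8.314)(1100 − 581) = 13851 J.

W ≈ 13900 J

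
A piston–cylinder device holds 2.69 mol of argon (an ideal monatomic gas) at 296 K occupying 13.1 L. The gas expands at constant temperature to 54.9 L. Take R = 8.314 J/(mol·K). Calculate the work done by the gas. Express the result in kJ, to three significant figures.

W ≈ 9.49 kJ

Isothermal: W = nRT ln(V₂/V₁).
W = (2.69)(8.314)(296) × ln(54.9/13.1)
  = 6620 × 1.433
W_by_gas = 9486 J.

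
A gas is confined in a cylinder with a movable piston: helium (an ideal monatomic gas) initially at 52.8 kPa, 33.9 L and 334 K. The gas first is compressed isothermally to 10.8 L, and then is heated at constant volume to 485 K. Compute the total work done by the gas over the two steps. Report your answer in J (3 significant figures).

W_total ≈ -2050 J

Step 1 (isothermal): W = P₁V₁ ln(V₂/V₁) = (1790) ln(10.8/33.9) = -2047 J.
Step 2 (isochoric): W = 0 (constant volume).
W_total = -2047 + 0 = -2047 J.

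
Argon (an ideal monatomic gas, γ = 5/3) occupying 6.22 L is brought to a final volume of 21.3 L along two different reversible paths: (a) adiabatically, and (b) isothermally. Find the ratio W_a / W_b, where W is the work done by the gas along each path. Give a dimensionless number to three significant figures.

Path (a) adiabatic: W = P₁V₁(1 − (V₁/V₂)^(γ−1))/(γ−1) → W_a/(P₁V₁) = 0.8398.
Path (b) isothermal: W = P₁V₁ ln(V₂/V₁) → W_b/(P₁V₁) = 1.231.
W_a / W_b = 0.8398 / 1.231 = 0.6822.

W_a / W_b ≈ 0.682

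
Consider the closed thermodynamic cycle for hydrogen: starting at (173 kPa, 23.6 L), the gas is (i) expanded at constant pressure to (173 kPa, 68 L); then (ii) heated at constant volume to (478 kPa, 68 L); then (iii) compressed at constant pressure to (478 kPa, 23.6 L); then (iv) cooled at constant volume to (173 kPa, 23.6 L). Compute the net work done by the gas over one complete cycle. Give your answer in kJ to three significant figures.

Constant-volume legs do no work.
W(i) = (173)(68 − 23.6) = 7681 J; W(iii) = (478)(23.6 − 68) = -21223 J.
W_net = 7681 − 21223 = -13542 J (the counter-clockwise enclosed area).

W_net ≈ -13.5 kJ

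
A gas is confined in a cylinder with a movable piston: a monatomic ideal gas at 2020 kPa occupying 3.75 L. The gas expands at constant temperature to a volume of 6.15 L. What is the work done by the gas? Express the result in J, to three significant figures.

W ≈ 3750 J

Isothermal: W = nRT ln(V₂/V₁) = P₁V₁ ln(V₂/V₁).
P₁V₁ = (2020 kPa)(3.75 L) = 7575 J.
W = 7575 × ln(6.15/3.75) = 7575 × 0.4947
W_by_gas = 3747 J.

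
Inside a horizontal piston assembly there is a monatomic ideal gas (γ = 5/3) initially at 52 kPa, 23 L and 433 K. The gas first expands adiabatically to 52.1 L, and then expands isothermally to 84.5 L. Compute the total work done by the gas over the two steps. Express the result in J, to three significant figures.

Step 1 (adiabatic): W = (P₁V₁ − P₂V₂)/(γ−1) = (1196 − 693.4)/0.667 = 753.9 J.
After step 1: P = 13.31 kPa, V = 52.1 L, T = 251 K.
Step 2 (isothermal): W = P₁V₁ ln(V₂/V₁) = (693.4) ln(84.5/52.1) = 335.3 J.
W_total = 753.9 + 335.3 = 1089 J.

W_total ≈ 1090 J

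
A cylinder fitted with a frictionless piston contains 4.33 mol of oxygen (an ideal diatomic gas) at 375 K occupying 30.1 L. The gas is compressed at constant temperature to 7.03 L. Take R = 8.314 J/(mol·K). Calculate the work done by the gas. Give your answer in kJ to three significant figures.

Isothermal: W = nRT ln(V₂/V₁).
W = (4.33)(8.314)(375) × ln(7.03/30.1)
  = 13500 × -1.454
W_by_gas = -19633 J.

W ≈ -19.6 kJ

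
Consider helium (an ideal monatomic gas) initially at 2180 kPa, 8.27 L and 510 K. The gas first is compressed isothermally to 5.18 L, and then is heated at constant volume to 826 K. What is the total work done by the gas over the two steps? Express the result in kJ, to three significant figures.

Step 1 (isothermal): W = P₁V₁ ln(V₂/V₁) = (18029) ln(5.18/8.27) = -8434 J.
Step 2 (isochoric): W = 0 (constant volume).
W_total = -8434 + 0 = -8434 J.

W_total ≈ -8.43 kJ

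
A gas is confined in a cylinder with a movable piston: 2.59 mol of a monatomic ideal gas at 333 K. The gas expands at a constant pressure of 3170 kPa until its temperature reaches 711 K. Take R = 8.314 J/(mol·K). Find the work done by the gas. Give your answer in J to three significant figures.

W ≈ 8140 J

Isobaric: W = P ΔV = nR ΔT.
W = (2.59)(8.314)(711 − 333) = 8140 J.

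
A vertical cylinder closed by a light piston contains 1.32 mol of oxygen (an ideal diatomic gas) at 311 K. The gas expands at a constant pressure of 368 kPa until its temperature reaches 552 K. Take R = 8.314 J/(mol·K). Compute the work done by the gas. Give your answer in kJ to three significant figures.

Isobaric: W = P ΔV = nR ΔT.
W = (1.32)(8.314)(552 − 311) = 2645 J.

W ≈ 2.64 kJ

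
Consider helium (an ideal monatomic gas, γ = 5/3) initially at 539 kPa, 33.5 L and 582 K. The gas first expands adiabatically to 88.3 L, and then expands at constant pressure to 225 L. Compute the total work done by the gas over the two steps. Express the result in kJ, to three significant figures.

Step 1 (adiabatic): W = (P₁V₁ − P₂V₂)/(γ−1) = (18056 − 9463)/0.667 = 12890 J.
After step 1: P = 107.2 kPa, V = 88.3 L, T = 305 K.
Step 2 (isobaric): W = PΔV = (107.2 kPa)(225 − 88.3 L) = 14650 J.
W_total = 12890 + 14650 = 27540 J.

W_total ≈ 27.5 kJ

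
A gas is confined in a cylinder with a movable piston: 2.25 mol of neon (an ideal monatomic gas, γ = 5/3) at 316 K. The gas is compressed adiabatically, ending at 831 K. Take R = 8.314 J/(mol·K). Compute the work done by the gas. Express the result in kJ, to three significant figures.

Adiabatic ⇒ Q = 0, so W_by = −ΔU = nCᵥ(T₁ − T₂).
Cᵥ = 3R/2 = 12.47 J/(mol·K).
W = (2.25)(12.47)(316 − 831) = -14451 J.

W ≈ -14.5 kJ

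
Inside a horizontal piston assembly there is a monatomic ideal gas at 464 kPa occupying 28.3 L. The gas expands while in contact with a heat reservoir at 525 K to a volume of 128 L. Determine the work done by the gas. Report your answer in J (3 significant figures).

Isothermal: W = nRT ln(V₂/V₁) = P₁V₁ ln(V₂/V₁).
P₁V₁ = (464 kPa)(28.3 L) = 13131 J.
W = 13131 × ln(128/28.3) = 13131 × 1.509
W_by_gas = 19817 J.

W ≈ 19800 J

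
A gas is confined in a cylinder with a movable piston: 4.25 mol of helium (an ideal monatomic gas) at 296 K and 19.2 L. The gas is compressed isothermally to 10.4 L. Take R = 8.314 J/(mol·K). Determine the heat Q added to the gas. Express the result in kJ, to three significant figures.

Q ≈ -6.41 kJ

Isothermal ⇒ ΔU = 0, so Q = W = nRT ln(V₂/V₁).
Q = (4.25)(8.314)(296) ln(10.4/19.2) = 10459 × -0.6131 = -6412 J.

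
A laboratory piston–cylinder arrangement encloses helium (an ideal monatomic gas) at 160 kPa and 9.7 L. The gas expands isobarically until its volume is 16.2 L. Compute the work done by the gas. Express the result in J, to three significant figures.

W ≈ 1040 J

Isobaric: W = P ΔV.
W = (160 kPa)(16.2 − 9.7 L) = (160)(6.5) = 1040 J.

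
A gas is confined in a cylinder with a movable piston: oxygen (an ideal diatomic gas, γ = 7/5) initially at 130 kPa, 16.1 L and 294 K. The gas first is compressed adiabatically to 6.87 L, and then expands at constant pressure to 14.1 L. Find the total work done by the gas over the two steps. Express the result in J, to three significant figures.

W_total ≈ 973 J

Step 1 (adiabatic): W = (P₁V₁ − P₂V₂)/(γ−1) = (2093 − 2943)/0.4 = -2124 J.
After step 1: P = 428.3 kPa, V = 6.87 L, T = 413.3 K.
Step 2 (isobaric): W = PΔV = (428.3 kPa)(14.1 − 6.87 L) = 3097 J.
W_total = -2124 + 3097 = 972.9 J.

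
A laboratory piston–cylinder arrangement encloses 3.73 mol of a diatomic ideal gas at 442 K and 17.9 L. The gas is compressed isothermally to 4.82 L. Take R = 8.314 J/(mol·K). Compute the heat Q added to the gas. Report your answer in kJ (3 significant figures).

Q ≈ -18.0 kJ

Isothermal ⇒ ΔU = 0, so Q = W = nRT ln(V₂/V₁).
Q = (3.73)(8.314)(442) ln(4.82/17.9) = 13707 × -1.312 = -17984 J.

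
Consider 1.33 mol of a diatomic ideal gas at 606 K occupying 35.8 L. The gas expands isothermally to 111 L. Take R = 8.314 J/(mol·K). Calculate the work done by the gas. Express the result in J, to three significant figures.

Isothermal: W = nRT ln(V₂/V₁).
W = (1.33)(8.314)(606) × ln(111/35.8)
  = 6701 × 1.132
W_by_gas = 7583 J.

W ≈ 7580 J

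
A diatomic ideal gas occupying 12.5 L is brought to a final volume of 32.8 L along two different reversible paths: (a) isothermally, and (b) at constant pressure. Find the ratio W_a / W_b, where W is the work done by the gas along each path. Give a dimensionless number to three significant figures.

W_a / W_b ≈ 0.594

Path (a) isothermal: W = P₁V₁ ln(V₂/V₁) → W_a/(P₁V₁) = 0.9647.
Path (b) isobaric: W = P₁(V₂ − V₁) → W_b/(P₁V₁) = 1.624.
W_a / W_b = 0.9647 / 1.624 = 0.594.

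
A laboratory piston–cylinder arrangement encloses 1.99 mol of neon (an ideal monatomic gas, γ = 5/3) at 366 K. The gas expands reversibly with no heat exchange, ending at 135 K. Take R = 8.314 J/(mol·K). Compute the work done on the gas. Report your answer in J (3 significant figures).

Adiabatic ⇒ Q = 0, so W_by = −ΔU = nCᵥ(T₁ − T₂).
Cᵥ = 3R/2 = 12.47 J/(mol·K).
W = (1.99)(12.47)(366 − 135) = 5733 J.
Work on gas = −W_by = -5733 J.

W ≈ -5730 J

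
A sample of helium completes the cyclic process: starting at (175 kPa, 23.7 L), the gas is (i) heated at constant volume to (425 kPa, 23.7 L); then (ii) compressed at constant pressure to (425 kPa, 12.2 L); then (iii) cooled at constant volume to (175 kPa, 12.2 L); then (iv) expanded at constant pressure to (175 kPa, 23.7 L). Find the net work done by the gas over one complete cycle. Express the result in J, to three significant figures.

Constant-volume legs do no work.
W(ii) = (425)(12.2 − 23.7) = -4888 J; W(iv) = (175)(23.7 − 12.2) = 2012 J.
W_net = -4888 + 2012 = -2875 J (the counter-clockwise enclosed area).

W_net ≈ -2880 J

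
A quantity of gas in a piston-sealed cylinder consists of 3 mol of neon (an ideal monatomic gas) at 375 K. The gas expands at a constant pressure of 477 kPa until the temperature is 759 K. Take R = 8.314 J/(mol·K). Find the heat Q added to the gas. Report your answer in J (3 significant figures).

Isobaric: W = nRΔT = (3)(8.314)(384) = 9578 J.
ΔU = nCᵥΔT with Cᵥ = 3R/2: ΔU = (3)(12.47)(384) = 14367 J.
Q = ΔU + W = 14367 + 9578 = 23944 J.

Q ≈ 23900 J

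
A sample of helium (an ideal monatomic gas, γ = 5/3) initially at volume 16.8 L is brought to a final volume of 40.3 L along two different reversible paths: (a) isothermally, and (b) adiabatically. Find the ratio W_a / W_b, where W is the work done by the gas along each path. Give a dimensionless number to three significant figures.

W_a / W_b ≈ 1.32

Path (a) isothermal: W = P₁V₁ ln(V₂/V₁) → W_a/(P₁V₁) = 0.875.
Path (b) adiabatic: W = P₁V₁(1 − (V₁/V₂)^(γ−1))/(γ−1) → W_b/(P₁V₁) = 0.6629.
W_a / W_b = 0.875 / 0.6629 = 1.32.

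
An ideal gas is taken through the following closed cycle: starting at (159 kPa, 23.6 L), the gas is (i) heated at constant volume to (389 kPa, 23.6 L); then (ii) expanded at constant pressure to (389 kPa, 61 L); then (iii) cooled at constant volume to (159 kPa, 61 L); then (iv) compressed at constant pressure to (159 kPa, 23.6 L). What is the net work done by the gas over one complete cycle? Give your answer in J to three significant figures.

Constant-volume legs do no work.
W(ii) = (389)(61 − 23.6) = 14549 J; W(iv) = (159)(23.6 − 61) = -5947 J.
W_net = 14549 − 5947 = 8602 J (the clockwise enclosed area).

W_net ≈ 8600 J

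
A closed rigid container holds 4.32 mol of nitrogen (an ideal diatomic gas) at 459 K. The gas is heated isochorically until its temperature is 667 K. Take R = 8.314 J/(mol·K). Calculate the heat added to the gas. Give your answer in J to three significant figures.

Constant volume ⇒ W = 0, so Q = ΔU = nCᵥΔT with Cᵥ = 5R/2 = 20.79 J/(mol·K).
ΔU = (4.32)(20.79)(667 − 459) = 18677 J.

Q ≈ 18700 J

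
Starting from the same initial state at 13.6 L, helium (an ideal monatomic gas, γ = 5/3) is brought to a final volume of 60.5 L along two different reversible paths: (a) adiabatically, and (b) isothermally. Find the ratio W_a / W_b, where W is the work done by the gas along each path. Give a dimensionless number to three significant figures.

W_a / W_b ≈ 0.633

Path (a) adiabatic: W = P₁V₁(1 − (V₁/V₂)^(γ−1))/(γ−1) → W_a/(P₁V₁) = 0.9454.
Path (b) isothermal: W = P₁V₁ ln(V₂/V₁) → W_b/(P₁V₁) = 1.493.
W_a / W_b = 0.9454 / 1.493 = 0.6334.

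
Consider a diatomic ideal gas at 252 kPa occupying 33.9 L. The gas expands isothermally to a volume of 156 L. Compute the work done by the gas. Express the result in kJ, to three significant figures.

W ≈ 13.0 kJ

Isothermal: W = nRT ln(V₂/V₁) = P₁V₁ ln(V₂/V₁).
P₁V₁ = (252 kPa)(33.9 L) = 8543 J.
W = 8543 × ln(156/33.9) = 8543 × 1.526
W_by_gas = 13040 J.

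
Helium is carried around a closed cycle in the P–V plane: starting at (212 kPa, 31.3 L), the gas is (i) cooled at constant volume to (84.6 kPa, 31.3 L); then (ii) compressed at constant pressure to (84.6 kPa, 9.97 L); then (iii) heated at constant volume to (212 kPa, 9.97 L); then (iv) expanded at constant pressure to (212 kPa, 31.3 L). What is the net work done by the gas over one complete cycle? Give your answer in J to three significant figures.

W_net ≈ 2720 J

Constant-volume legs do no work.
W(ii) = (84.6)(9.97 − 31.3) = -1805 J; W(iv) = (212)(31.3 − 9.97) = 4522 J.
W_net = -1805 + 4522 = 2717 J (the clockwise enclosed area).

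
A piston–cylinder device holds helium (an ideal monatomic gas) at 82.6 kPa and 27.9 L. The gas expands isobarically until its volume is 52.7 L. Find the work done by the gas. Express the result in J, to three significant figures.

W ≈ 2050 J

Isobaric: W = P ΔV.
W = (82.6 kPa)(52.7 − 27.9 L) = (82.6)(24.8) = 2048 J.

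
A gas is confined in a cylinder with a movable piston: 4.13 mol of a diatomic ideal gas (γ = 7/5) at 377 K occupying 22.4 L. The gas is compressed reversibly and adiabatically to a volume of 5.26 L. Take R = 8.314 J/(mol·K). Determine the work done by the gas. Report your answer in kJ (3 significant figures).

W ≈ -25.4 kJ

Adiabatic: TV^(γ−1) = const with γ = 7/5.
T₂ = T₁ (V₁/V₂)^(γ−1) = 377 × (22.4/5.26)^0.4 = 377 × 1.785 = 673 K.
W_by = nCᵥ(T₁ − T₂) = (4.13)(20.79)(377 − 673) = -25413 J.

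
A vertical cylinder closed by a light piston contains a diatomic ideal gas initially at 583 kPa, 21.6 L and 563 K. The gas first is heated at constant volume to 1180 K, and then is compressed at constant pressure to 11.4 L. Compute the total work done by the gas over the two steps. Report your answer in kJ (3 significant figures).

W_total ≈ -12.5 kJ

Step 1 (isochoric): W = 0 (constant volume).
After step 1: P = 1222 kPa (V unchanged).
Step 2 (isobaric): W = PΔV = (1222 kPa)(11.4 − 21.6 L) = -12464 J.
W_total = 0 − 12464 = -12464 J.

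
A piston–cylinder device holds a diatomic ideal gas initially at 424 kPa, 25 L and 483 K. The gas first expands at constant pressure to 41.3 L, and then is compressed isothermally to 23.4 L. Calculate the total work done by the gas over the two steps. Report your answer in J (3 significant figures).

Step 1 (isobaric): W = PΔV = (424 kPa)(41.3 − 25 L) = 6911 J.
After step 1: P = 424 kPa, V = 41.3 L, T = 797.9 K.
Step 2 (isothermal): W = P₁V₁ ln(V₂/V₁) = (17511) ln(23.4/41.3) = -9949 J.
W_total = 6911 − 9949 = -3037 J.

W_total ≈ -3040 J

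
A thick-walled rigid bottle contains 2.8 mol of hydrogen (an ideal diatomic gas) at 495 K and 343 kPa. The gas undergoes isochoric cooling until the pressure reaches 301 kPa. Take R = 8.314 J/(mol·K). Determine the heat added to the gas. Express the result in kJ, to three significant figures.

Constant volume ⇒ W = 0, so Q = ΔU = nCᵥΔT with Cᵥ = 5R/2 = 20.79 J/(mol·K).
At constant V, T₂/T₁ = P₂/P₁ ⇒ ΔT = T₁(P₂/P₁ − 1) = 495·(301/343 − 1) = -60.61 K.
ΔU = (2.8)(20.79)(-60.61) = -3528 J.

Q ≈ -3.53 kJ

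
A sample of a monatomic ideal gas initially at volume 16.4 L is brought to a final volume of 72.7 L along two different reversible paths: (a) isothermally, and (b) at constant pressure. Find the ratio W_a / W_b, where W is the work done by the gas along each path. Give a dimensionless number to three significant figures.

Path (a) isothermal: W = P₁V₁ ln(V₂/V₁) → W_a/(P₁V₁) = 1.489.
Path (b) isobaric: W = P₁(V₂ − V₁) → W_b/(P₁V₁) = 3.433.
W_a / W_b = 1.489 / 3.433 = 0.4338.

W_a / W_b ≈ 0.434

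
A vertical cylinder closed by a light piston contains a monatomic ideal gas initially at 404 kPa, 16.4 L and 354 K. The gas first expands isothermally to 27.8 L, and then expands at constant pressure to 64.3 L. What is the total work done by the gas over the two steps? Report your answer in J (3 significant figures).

W_total ≈ 12200 J

Step 1 (isothermal): W = P₁V₁ ln(V₂/V₁) = (6626) ln(27.8/16.4) = 3497 J.
After step 1: P = 238.3 kPa, V = 27.8 L, T = 354 K.
Step 2 (isobaric): W = PΔV = (238.3 kPa)(64.3 − 27.8 L) = 8699 J.
W_total = 3497 + 8699 = 12196 J.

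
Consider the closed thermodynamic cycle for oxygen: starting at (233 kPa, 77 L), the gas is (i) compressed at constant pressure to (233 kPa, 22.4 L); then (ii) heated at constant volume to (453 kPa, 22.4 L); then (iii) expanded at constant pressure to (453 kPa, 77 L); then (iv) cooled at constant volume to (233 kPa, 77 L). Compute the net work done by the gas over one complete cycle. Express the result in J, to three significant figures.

W_net ≈ 12000 J

Constant-volume legs do no work.
W(i) = (233)(22.4 − 77) = -12722 J; W(iii) = (453)(77 − 22.4) = 24734 J.
W_net = -12722 + 24734 = 12012 J (the clockwise enclosed area).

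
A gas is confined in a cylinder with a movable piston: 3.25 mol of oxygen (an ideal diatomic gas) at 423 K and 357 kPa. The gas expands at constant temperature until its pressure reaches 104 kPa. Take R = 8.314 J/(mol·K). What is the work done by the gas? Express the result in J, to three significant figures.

W ≈ 14100 J

Isothermal process: W = nRT ln(V₂/V₁) = nRT ln(P₁/P₂).
W = (3.25)(8.314)(423) × ln(357/104)
  = 11430 × ln(3.433) = 11430 × 1.233
W_by_gas = 14097 J.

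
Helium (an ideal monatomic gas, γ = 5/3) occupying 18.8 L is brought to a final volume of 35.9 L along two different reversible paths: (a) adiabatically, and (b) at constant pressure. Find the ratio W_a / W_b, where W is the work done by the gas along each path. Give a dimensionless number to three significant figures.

W_a / W_b ≈ 0.578

Path (a) adiabatic: W = P₁V₁(1 − (V₁/V₂)^(γ−1))/(γ−1) → W_a/(P₁V₁) = 0.5255.
Path (b) isobaric: W = P₁(V₂ − V₁) → W_b/(P₁V₁) = 0.9096.
W_a / W_b = 0.5255 / 0.9096 = 0.5777.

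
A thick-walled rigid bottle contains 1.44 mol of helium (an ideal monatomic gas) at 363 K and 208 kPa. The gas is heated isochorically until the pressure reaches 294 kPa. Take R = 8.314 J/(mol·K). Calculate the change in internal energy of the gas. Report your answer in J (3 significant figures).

ΔU ≈ 2700 J

Constant volume ⇒ W = 0, so Q = ΔU = nCᵥΔT with Cᵥ = 3R/2 = 12.47 J/(mol·K).
At constant V, T₂/T₁ = P₂/P₁ ⇒ ΔT = T₁(P₂/P₁ − 1) = 363·(294/208 − 1) = 150.1 K.
ΔU = (1.44)(12.47)(150.1) = 2695 J.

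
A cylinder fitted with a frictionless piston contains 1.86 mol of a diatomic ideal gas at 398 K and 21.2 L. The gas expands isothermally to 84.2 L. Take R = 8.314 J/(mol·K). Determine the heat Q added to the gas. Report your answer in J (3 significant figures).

Q ≈ 8490 J

Isothermal ⇒ ΔU = 0, so Q = W = nRT ln(V₂/V₁).
Q = (1.86)(8.314)(398) ln(84.2/21.2) = 6155 × 1.379 = 8489 J.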